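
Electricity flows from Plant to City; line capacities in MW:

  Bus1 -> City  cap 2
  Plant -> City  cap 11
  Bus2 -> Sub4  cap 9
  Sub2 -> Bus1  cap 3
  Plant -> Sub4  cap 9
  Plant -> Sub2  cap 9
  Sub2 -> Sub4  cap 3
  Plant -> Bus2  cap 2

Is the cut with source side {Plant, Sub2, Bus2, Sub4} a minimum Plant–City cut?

Given cut capacity: 11 + 3 = 14.
Augment Plant→City: bottleneck 11, flow now 11.
Augment Plant→Sub2→Bus1→City: bottleneck 2, flow now 13.
No augmenting path remains; maximum flow = 13.
In the residual graph, reachable from Plant: {Plant, Sub2, Bus2, Bus1, Sub4}.
Min-cut edges: Plant→City (11), Bus1→City (2); capacity 11 + 2 = 13.
Cut capacity 14 exceeds the max flow 13, so it is not minimum.

No — its capacity is 14, but the minimum cut has capacity 13.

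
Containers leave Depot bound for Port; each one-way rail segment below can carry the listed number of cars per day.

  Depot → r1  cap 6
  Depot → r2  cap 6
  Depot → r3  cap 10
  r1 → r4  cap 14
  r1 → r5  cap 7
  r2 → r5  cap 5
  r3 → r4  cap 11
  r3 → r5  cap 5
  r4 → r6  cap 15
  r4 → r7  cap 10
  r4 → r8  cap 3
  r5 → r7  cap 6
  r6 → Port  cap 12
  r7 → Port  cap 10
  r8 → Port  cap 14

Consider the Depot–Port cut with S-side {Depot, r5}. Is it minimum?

No — its capacity is 28, but the minimum cut has capacity 21.

Given cut capacity: 6 + 6 + 10 + 6 = 28.
Augment Depot→r1→r4→r6→Port: bottleneck 6, flow now 6.
Augment Depot→r2→r5→r7→Port: bottleneck 5, flow now 11.
Augment Depot→r3→r4→r6→Port: bottleneck 6, flow now 17.
Augment Depot→r3→r4→r7→Port: bottleneck 4, flow now 21.
No augmenting path remains; maximum flow = 21.
In the residual graph, reachable from Depot: {Depot, r2}.
Min-cut edges: Depot→r1 (6), Depot→r3 (10), r2→r5 (5); capacity 6 + 10 + 5 = 21.
Cut capacity 28 exceeds the max flow 21, so it is not minimum.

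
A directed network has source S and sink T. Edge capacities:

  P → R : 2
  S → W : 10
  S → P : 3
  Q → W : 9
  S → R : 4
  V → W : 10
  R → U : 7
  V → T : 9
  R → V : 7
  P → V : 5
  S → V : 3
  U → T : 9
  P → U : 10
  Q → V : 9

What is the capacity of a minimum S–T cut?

Augment S→V→T: bottleneck 3, flow now 3.
Augment S→P→U→T: bottleneck 3, flow now 6.
Augment S→R→U→T: bottleneck 4, flow now 10.
No augmenting path remains; maximum flow = 10.
By max-flow min-cut, the minimum cut capacity equals the max flow.
In the residual graph, reachable from S: {S, W}.
Min-cut edges: S→P (3), S→R (4), S→V (3); capacity 3 + 4 + 3 = 10.

10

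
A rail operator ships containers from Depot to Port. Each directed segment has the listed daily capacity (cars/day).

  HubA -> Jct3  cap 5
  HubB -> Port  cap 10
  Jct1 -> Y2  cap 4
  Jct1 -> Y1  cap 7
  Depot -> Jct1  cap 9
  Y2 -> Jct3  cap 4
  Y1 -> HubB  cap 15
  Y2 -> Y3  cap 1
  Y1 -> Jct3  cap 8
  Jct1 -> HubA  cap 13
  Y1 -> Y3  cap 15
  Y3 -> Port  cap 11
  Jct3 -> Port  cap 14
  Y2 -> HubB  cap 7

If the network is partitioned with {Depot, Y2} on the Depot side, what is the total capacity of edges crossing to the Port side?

Edges leaving {Depot, Y2}: Depot→Jct1 (9), Y2→Y3 (1), Y2→HubB (7), Y2→Jct3 (4).
Cut capacity = 9 + 1 + 7 + 4 = 21.

21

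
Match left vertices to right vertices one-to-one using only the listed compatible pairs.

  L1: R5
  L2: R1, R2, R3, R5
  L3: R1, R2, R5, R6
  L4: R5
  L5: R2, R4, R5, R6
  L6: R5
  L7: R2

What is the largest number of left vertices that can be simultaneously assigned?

Unit-capacity flow: source→left, listed edges, right→sink; max matching = max flow.
Augmenting path L1→R5 (+1); matched 1.
Augmenting path L2→R1 (+1); matched 2.
Augmenting path L3→R2 (+1); matched 3.
Augmenting path L5→R4 (+1); matched 4.
Augmenting path L7→R2→L3→R6 (+1); matched 5.
No augmenting path remains; maximum matching = 5.
König certificate: {L2, L3, L5, L7, R5} is a vertex cover of size 5 (every listed pair touches it), so no matching can be larger.

5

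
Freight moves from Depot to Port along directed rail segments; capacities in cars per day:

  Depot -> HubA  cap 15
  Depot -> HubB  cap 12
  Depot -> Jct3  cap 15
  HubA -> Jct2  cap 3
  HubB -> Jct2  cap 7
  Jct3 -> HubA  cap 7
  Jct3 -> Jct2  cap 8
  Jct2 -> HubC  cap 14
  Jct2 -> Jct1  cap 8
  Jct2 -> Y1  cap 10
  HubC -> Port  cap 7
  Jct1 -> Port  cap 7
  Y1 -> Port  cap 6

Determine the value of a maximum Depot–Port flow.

18

Augment Depot→HubA→Jct2→HubC→Port: bottleneck 3, flow now 3.
Augment Depot→HubB→Jct2→HubC→Port: bottleneck 4, flow now 7.
Augment Depot→HubB→Jct2→Jct1→Port: bottleneck 3, flow now 10.
Augment Depot→Jct3→Jct2→Jct1→Port: bottleneck 4, flow now 14.
Augment Depot→Jct3→Jct2→Y1→Port: bottleneck 4, flow now 18.
No augmenting path remains; maximum flow = 18.
In the residual graph, reachable from Depot: {Depot, HubA, HubB, Jct3}.
Min-cut edges: HubA→Jct2 (3), HubB→Jct2 (7), Jct3→Jct2 (8); capacity 3 + 7 + 8 = 18.
This cut is saturated, so no flow can exceed 18.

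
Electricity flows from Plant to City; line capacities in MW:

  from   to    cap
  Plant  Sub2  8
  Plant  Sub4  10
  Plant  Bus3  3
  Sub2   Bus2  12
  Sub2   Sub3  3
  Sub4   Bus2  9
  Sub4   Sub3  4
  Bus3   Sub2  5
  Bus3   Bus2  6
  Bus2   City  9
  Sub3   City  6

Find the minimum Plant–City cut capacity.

Augment Plant→Sub2→Bus2→City: bottleneck 8, flow now 8.
Augment Plant→Sub4→Bus2→City: bottleneck 1, flow now 9.
Augment Plant→Sub4→Sub3→City: bottleneck 4, flow now 13.
Augment Plant→Bus3→Sub2→Sub3→City: bottleneck 2, flow now 15.
No augmenting path remains; maximum flow = 15.
By max-flow min-cut, the minimum cut capacity equals the max flow.
In the residual graph, reachable from Plant: {Plant, Sub2, Sub4, Bus3, Bus2, Sub3}.
Min-cut edges: Bus2→City (9), Sub3→City (6); capacity 9 + 6 = 15.

15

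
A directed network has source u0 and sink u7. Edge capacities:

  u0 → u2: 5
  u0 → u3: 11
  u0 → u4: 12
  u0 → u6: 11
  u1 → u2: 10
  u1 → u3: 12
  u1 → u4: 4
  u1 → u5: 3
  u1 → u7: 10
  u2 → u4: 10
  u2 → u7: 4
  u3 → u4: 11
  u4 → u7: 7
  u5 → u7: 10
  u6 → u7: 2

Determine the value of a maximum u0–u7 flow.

13

Augment u0→u2→u7: bottleneck 4, flow now 4.
Augment u0→u4→u7: bottleneck 7, flow now 11.
Augment u0→u6→u7: bottleneck 2, flow now 13.
No augmenting path remains; maximum flow = 13.
In the residual graph, reachable from u0: {u0, u2, u3, u4, u6}.
Min-cut edges: u2→u7 (4), u4→u7 (7), u6→u7 (2); capacity 4 + 7 + 2 = 13.
This cut is saturated, so no flow can exceed 13.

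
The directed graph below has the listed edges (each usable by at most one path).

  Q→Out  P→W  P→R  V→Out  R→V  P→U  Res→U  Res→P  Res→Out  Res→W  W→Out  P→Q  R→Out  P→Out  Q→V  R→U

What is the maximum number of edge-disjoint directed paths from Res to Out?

Assign every edge capacity 1; by Menger, the answer equals the max flow.
Path Res→Out (+1); total 1.
Path Res→P→Out (+1); total 2.
Path Res→W→Out (+1); total 3.
No residual Res→Out path; max flow = 3.
Certifying cut of size 3: {Res→Out, Res→P, Res→W}.

3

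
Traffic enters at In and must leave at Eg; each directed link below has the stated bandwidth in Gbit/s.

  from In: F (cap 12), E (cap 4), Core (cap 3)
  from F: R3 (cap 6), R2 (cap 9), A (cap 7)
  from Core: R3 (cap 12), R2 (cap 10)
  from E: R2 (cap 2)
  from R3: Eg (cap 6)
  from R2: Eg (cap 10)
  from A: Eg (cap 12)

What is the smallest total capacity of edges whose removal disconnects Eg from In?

Augment In→F→R3→Eg: bottleneck 6, flow now 6.
Augment In→F→R2→Eg: bottleneck 6, flow now 12.
Augment In→Core→R2→Eg: bottleneck 3, flow now 15.
Augment In→E→R2→Eg: bottleneck 1, flow now 16.
Augment In→E→R2→F→A→Eg: bottleneck 1, flow now 17. (uses reverse residual edge)
No augmenting path remains; maximum flow = 17.
By max-flow min-cut, the minimum cut capacity equals the max flow.
In the residual graph, reachable from In: {In, E}.
Min-cut edges: In→F (12), In→Core (3), E→R2 (2); capacity 12 + 3 + 2 = 17.

17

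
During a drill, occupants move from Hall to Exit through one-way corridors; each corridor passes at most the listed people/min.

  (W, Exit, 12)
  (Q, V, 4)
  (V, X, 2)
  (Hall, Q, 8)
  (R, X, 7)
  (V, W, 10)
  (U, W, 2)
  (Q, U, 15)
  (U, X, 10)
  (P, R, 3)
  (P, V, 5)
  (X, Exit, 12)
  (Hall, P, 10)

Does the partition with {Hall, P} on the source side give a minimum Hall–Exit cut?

Yes — it is a minimum cut (capacity 16).

Given cut capacity: 8 + 3 + 5 = 16.
Augment Hall→P→R→X→Exit: bottleneck 3, flow now 3.
Augment Hall→P→V→W→Exit: bottleneck 5, flow now 8.
Augment Hall→Q→U→W→Exit: bottleneck 2, flow now 10.
Augment Hall→Q→U→X→Exit: bottleneck 6, flow now 16.
No augmenting path remains; maximum flow = 16.
Cut capacity 16 equals the max flow, so it is a minimum cut.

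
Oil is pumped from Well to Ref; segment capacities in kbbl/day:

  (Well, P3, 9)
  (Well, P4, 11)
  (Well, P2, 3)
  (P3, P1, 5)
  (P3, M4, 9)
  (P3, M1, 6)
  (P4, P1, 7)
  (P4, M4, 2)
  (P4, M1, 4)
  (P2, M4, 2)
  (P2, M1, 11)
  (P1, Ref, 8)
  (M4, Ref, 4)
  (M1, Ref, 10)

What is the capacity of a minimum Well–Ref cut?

22

Augment Well→P3→P1→Ref: bottleneck 5, flow now 5.
Augment Well→P3→M4→Ref: bottleneck 4, flow now 9.
Augment Well→P4→P1→Ref: bottleneck 3, flow now 12.
Augment Well→P4→M1→Ref: bottleneck 4, flow now 16.
Augment Well→P2→M1→Ref: bottleneck 3, flow now 19.
Augment Well→P4→P1→P3→M1→Ref: bottleneck 3, flow now 22. (uses reverse residual edge)
No augmenting path remains; maximum flow = 22.
By max-flow min-cut, the minimum cut capacity equals the max flow.
In the residual graph, reachable from Well: {Well, P3, P4, P2, P1, M4, M1}.
Min-cut edges: P1→Ref (8), M4→Ref (4), M1→Ref (10); capacity 8 + 4 + 10 = 22.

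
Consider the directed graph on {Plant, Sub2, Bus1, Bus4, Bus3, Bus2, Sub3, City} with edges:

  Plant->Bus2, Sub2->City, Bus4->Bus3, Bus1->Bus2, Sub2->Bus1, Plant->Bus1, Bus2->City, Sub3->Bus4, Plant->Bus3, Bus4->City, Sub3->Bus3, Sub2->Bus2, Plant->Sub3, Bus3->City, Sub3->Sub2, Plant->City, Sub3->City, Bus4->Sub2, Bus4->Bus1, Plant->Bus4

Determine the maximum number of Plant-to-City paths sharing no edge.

5

Assign every edge capacity 1; by Menger, the answer equals the max flow.
Path Plant→City (+1); total 1.
Path Plant→Bus4→City (+1); total 2.
Path Plant→Bus3→City (+1); total 3.
Path Plant→Bus2→City (+1); total 4.
Path Plant→Sub3→City (+1); total 5.
No residual Plant→City path; max flow = 5.
Certifying cut of size 5: {Bus2→City, Plant→Bus3, Plant→Bus4, Plant→City, Plant→Sub3}.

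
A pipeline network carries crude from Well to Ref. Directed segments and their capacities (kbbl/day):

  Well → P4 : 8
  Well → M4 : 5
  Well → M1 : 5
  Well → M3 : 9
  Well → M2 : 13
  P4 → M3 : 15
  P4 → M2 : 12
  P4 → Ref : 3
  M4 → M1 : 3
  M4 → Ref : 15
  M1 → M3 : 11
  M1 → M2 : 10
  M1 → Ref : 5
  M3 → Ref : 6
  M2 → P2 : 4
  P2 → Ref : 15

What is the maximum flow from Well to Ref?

23

Augment Well→P4→Ref: bottleneck 3, flow now 3.
Augment Well→M4→Ref: bottleneck 5, flow now 8.
Augment Well→M1→Ref: bottleneck 5, flow now 13.
Augment Well→M3→Ref: bottleneck 6, flow now 19.
Augment Well→M2→P2→Ref: bottleneck 4, flow now 23.
No augmenting path remains; maximum flow = 23.
In the residual graph, reachable from Well: {Well, P4, M3, M2}.
Min-cut edges: Well→M4 (5), Well→M1 (5), P4→Ref (3), M3→Ref (6), M2→P2 (4); capacity 5 + 5 + 3 + 6 + 4 = 23.
This cut is saturated, so no flow can exceed 23.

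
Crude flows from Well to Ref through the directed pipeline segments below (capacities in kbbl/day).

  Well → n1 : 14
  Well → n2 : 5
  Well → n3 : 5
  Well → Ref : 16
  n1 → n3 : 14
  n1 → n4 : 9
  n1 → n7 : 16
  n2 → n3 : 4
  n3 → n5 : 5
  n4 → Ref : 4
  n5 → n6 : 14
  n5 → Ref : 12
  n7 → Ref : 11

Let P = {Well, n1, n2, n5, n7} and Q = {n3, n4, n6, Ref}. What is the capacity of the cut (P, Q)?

Edges leaving {Well, n1, n2, n5, n7}: Well→n3 (5), Well→Ref (16), n1→n3 (14), n1→n4 (9), n2→n3 (4), n5→n6 (14), n5→Ref (12), n7→Ref (11).
Cut capacity = 5 + 16 + 14 + 9 + 4 + 14 + 12 + 11 = 85.

85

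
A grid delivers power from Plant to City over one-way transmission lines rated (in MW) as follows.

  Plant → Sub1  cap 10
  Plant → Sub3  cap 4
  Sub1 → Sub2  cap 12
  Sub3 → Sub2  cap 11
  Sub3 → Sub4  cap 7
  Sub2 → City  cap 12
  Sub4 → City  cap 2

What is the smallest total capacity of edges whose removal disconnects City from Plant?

14

Augment Plant→Sub1→Sub2→City: bottleneck 10, flow now 10.
Augment Plant→Sub3→Sub2→City: bottleneck 2, flow now 12.
Augment Plant→Sub3→Sub4→City: bottleneck 2, flow now 14.
No augmenting path remains; maximum flow = 14.
By max-flow min-cut, the minimum cut capacity equals the max flow.
In the residual graph, reachable from Plant: {Plant}.
Min-cut edges: Plant→Sub1 (10), Plant→Sub3 (4); capacity 10 + 4 = 14.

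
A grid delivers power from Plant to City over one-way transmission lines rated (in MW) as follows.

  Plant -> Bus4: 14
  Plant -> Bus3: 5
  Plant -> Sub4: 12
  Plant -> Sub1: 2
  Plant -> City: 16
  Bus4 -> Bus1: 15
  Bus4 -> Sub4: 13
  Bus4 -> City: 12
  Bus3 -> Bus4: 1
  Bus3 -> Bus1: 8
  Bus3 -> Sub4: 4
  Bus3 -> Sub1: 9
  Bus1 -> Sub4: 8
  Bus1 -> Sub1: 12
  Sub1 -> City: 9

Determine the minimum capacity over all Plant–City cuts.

37

Augment Plant→City: bottleneck 16, flow now 16.
Augment Plant→Bus4→City: bottleneck 12, flow now 28.
Augment Plant→Sub1→City: bottleneck 2, flow now 30.
Augment Plant→Bus3→Sub1→City: bottleneck 5, flow now 35.
Augment Plant→Bus4→Bus1→Sub1→City: bottleneck 2, flow now 37.
No augmenting path remains; maximum flow = 37.
By max-flow min-cut, the minimum cut capacity equals the max flow.
In the residual graph, reachable from Plant: {Plant, Sub4}.
Min-cut edges: Plant→Bus4 (14), Plant→Bus3 (5), Plant→Sub1 (2), Plant→City (16); capacity 14 + 5 + 2 + 16 = 37.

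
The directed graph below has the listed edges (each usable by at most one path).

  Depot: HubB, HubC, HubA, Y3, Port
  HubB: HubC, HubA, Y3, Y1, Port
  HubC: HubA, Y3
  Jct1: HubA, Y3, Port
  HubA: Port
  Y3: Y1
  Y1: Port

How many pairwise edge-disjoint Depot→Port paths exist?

Assign every edge capacity 1; by Menger, the answer equals the max flow.
Path Depot→Port (+1); total 1.
Path Depot→HubB→Port (+1); total 2.
Path Depot→HubA→Port (+1); total 3.
Path Depot→Y3→Y1→Port (+1); total 4.
No residual Depot→Port path; max flow = 4.
Certifying cut of size 4: {Depot→HubB, Depot→Port, HubA→Port, Y3→Y1}.

4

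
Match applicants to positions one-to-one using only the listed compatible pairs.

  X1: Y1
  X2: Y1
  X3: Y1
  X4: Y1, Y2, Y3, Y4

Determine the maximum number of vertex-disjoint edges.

Unit-capacity flow: source→left, listed edges, right→sink; max matching = max flow.
Augmenting path X1→Y1 (+1); matched 1.
Augmenting path X4→Y2 (+1); matched 2.
No augmenting path remains; maximum matching = 2.
König certificate: {X4, Y1} is a vertex cover of size 2 (every listed pair touches it), so no matching can be larger.

2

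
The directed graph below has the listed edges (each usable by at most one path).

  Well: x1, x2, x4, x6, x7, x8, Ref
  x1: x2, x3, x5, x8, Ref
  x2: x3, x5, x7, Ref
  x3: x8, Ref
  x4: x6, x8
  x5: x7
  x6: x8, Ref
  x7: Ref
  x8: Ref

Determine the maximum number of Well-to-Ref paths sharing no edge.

6

Assign every edge capacity 1; by Menger, the answer equals the max flow.
Path Well→Ref (+1); total 1.
Path Well→x1→Ref (+1); total 2.
Path Well→x2→Ref (+1); total 3.
Path Well→x6→Ref (+1); total 4.
Path Well→x7→Ref (+1); total 5.
Path Well→x8→Ref (+1); total 6.
No residual Well→Ref path; max flow = 6.
Certifying cut of size 6: {Well→Ref, Well→x1, Well→x2, Well→x7, x6→Ref, x8→Ref}.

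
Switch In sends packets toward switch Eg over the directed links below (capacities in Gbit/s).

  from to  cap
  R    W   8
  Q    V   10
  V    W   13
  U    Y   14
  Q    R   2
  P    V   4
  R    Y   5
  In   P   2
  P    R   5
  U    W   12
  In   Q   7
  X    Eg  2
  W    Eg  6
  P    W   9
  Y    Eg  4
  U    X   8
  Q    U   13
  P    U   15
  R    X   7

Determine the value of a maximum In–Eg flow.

Augment In→P→W→Eg: bottleneck 2, flow now 2.
Augment In→Q→R→W→Eg: bottleneck 2, flow now 4.
Augment In→Q→U→W→Eg: bottleneck 2, flow now 6.
Augment In→Q→U→X→Eg: bottleneck 2, flow now 8.
Augment In→Q→U→Y→Eg: bottleneck 1, flow now 9.
No augmenting path remains; maximum flow = 9.
In the residual graph, reachable from In: {In}.
Min-cut edges: In→P (2), In→Q (7); capacity 2 + 7 = 9.
This cut is saturated, so no flow can exceed 9.

9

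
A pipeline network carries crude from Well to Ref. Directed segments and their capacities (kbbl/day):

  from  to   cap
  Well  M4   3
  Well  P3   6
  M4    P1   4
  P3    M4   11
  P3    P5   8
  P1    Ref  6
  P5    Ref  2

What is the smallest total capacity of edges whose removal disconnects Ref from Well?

Augment Well→M4→P1→Ref: bottleneck 3, flow now 3.
Augment Well→P3→P5→Ref: bottleneck 2, flow now 5.
Augment Well→P3→M4→P1→Ref: bottleneck 1, flow now 6.
No augmenting path remains; maximum flow = 6.
By max-flow min-cut, the minimum cut capacity equals the max flow.
In the residual graph, reachable from Well: {Well, M4, P3, P5}.
Min-cut edges: M4→P1 (4), P5→Ref (2); capacity 4 + 2 = 6.

6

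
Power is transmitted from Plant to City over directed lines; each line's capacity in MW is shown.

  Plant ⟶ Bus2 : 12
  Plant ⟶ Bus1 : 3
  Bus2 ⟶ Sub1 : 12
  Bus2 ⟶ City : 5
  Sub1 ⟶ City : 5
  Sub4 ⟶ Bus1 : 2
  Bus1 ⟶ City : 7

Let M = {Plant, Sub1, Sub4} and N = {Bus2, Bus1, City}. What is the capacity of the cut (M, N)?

22

Edges leaving {Plant, Sub1, Sub4}: Plant→Bus2 (12), Plant→Bus1 (3), Sub1→City (5), Sub4→Bus1 (2).
Cut capacity = 12 + 3 + 5 + 2 = 22.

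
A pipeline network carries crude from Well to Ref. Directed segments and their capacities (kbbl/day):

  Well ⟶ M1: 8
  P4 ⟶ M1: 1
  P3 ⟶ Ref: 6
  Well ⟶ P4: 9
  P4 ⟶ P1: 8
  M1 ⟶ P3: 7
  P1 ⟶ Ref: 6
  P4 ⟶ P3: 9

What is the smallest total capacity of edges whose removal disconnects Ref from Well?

Augment Well→M1→P3→Ref: bottleneck 6, flow now 6.
Augment Well→P4→P1→Ref: bottleneck 6, flow now 12.
No augmenting path remains; maximum flow = 12.
By max-flow min-cut, the minimum cut capacity equals the max flow.
In the residual graph, reachable from Well: {Well, M1, P4, P3, P1}.
Min-cut edges: P3→Ref (6), P1→Ref (6); capacity 6 + 6 = 12.

12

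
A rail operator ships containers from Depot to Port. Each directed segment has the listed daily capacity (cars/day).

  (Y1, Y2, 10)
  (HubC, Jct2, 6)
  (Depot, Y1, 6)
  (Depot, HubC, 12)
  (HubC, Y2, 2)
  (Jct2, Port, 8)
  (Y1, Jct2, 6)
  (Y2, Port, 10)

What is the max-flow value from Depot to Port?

Augment Depot→Y1→Jct2→Port: bottleneck 6, flow now 6.
Augment Depot→HubC→Jct2→Port: bottleneck 2, flow now 8.
Augment Depot→HubC→Y2→Port: bottleneck 2, flow now 10.
Augment Depot→HubC→Jct2→Y1→Y2→Port: bottleneck 4, flow now 14. (uses reverse residual edge)
No augmenting path remains; maximum flow = 14.
In the residual graph, reachable from Depot: {Depot, HubC}.
Min-cut edges: Depot→Y1 (6), HubC→Jct2 (6), HubC→Y2 (2); capacity 6 + 6 + 2 = 14.
This cut is saturated, so no flow can exceed 14.

14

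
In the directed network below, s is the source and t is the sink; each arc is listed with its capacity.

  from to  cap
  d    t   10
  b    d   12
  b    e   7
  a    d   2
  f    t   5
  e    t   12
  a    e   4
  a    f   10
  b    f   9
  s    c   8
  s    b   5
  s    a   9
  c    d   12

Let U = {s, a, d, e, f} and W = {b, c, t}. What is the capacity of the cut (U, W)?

Edges leaving {s, a, d, e, f}: s→b (5), s→c (8), d→t (10), e→t (12), f→t (5).
Cut capacity = 5 + 8 + 10 + 12 + 5 = 40.

40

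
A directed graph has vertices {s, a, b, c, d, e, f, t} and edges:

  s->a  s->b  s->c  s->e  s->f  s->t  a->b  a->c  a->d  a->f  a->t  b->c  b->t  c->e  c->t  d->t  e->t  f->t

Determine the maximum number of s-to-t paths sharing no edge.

Assign every edge capacity 1; by Menger, the answer equals the max flow.
Path s→t (+1); total 1.
Path s→a→t (+1); total 2.
Path s→b→t (+1); total 3.
Path s→c→t (+1); total 4.
Path s→e→t (+1); total 5.
Path s→f→t (+1); total 6.
No residual s→t path; max flow = 6.
Certifying cut of size 6: {s→a, s→b, s→c, s→e, s→f, s→t}.

6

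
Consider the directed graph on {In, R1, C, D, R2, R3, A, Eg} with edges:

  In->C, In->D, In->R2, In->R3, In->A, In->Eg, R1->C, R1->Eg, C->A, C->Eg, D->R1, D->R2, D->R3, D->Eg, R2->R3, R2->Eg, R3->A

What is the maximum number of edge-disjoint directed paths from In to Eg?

Assign every edge capacity 1; by Menger, the answer equals the max flow.
Path In→Eg (+1); total 1.
Path In→C→Eg (+1); total 2.
Path In→D→Eg (+1); total 3.
Path In→R2→Eg (+1); total 4.
No residual In→Eg path; max flow = 4.
Certifying cut of size 4: {In→C, In→D, In→Eg, In→R2}.

4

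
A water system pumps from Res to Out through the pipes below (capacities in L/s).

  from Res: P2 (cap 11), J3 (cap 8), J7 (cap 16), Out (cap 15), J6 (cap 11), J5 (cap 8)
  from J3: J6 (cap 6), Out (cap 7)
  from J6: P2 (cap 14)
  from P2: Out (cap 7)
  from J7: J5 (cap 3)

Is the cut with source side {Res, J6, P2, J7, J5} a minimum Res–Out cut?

Given cut capacity: 8 + 15 + 7 = 30.
Augment Res→Out: bottleneck 15, flow now 15.
Augment Res→J3→Out: bottleneck 7, flow now 22.
Augment Res→P2→Out: bottleneck 7, flow now 29.
No augmenting path remains; maximum flow = 29.
In the residual graph, reachable from Res: {Res, J3, J6, P2, J7, J5}.
Min-cut edges: Res→Out (15), J3→Out (7), P2→Out (7); capacity 15 + 7 + 7 = 29.
Cut capacity 30 exceeds the max flow 29, so it is not minimum.

No — its capacity is 30, but the minimum cut has capacity 29.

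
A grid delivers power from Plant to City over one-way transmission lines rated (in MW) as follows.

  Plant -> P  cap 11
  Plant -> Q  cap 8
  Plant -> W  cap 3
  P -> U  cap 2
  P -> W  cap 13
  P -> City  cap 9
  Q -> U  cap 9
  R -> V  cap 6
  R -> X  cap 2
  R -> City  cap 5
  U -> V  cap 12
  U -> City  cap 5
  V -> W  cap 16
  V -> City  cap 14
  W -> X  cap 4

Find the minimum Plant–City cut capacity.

19

Augment Plant→P→City: bottleneck 9, flow now 9.
Augment Plant→P→U→City: bottleneck 2, flow now 11.
Augment Plant→Q→U→City: bottleneck 3, flow now 14.
Augment Plant→Q→U→V→City: bottleneck 5, flow now 19.
No augmenting path remains; maximum flow = 19.
By max-flow min-cut, the minimum cut capacity equals the max flow.
In the residual graph, reachable from Plant: {Plant, W, X}.
Min-cut edges: Plant→P (11), Plant→Q (8); capacity 11 + 8 = 19.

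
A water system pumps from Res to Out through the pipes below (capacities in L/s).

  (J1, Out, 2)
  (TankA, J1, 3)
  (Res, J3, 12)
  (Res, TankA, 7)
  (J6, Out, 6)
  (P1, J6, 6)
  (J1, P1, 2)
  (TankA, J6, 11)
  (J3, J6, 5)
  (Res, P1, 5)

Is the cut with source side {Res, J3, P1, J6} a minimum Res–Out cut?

No — its capacity is 13, but the minimum cut has capacity 8.

Given cut capacity: 7 + 6 = 13.
Augment Res→J3→J6→Out: bottleneck 5, flow now 5.
Augment Res→TankA→J1→Out: bottleneck 2, flow now 7.
Augment Res→TankA→J6→Out: bottleneck 1, flow now 8.
No augmenting path remains; maximum flow = 8.
In the residual graph, reachable from Res: {Res, J3, TankA, P1, J1, J6}.
Min-cut edges: J1→Out (2), J6→Out (6); capacity 2 + 6 = 8.
Cut capacity 13 exceeds the max flow 8, so it is not minimum.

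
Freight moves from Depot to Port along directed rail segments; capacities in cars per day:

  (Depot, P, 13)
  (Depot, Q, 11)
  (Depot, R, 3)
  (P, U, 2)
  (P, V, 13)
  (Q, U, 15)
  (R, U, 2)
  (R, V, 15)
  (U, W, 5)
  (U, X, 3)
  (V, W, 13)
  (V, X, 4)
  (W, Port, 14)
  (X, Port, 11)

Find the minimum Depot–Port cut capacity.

21

Augment Depot→P→U→W→Port: bottleneck 2, flow now 2.
Augment Depot→P→V→W→Port: bottleneck 11, flow now 13.
Augment Depot→Q→U→W→Port: bottleneck 1, flow now 14.
Augment Depot→Q→U→X→Port: bottleneck 3, flow now 17.
Augment Depot→R→V→X→Port: bottleneck 3, flow now 20.
Augment Depot→Q→U→P→V→X→Port: bottleneck 1, flow now 21. (uses reverse residual edge)
No augmenting path remains; maximum flow = 21.
By max-flow min-cut, the minimum cut capacity equals the max flow.
In the residual graph, reachable from Depot: {Depot, P, Q, R, U, V, W}.
Min-cut edges: U→X (3), V→X (4), W→Port (14); capacity 3 + 4 + 14 = 21.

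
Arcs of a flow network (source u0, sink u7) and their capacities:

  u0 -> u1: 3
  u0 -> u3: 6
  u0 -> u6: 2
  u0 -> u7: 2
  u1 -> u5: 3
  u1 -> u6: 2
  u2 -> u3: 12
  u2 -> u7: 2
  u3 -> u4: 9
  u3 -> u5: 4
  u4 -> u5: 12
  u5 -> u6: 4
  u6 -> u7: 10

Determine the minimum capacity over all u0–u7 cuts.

10

Augment u0→u7: bottleneck 2, flow now 2.
Augment u0→u6→u7: bottleneck 2, flow now 4.
Augment u0→u1→u6→u7: bottleneck 2, flow now 6.
Augment u0→u1→u5→u6→u7: bottleneck 1, flow now 7.
Augment u0→u3→u5→u6→u7: bottleneck 3, flow now 10.
No augmenting path remains; maximum flow = 10.
By max-flow min-cut, the minimum cut capacity equals the max flow.
In the residual graph, reachable from u0: {u0, u1, u3, u4, u5}.
Min-cut edges: u0→u6 (2), u0→u7 (2), u1→u6 (2), u5→u6 (4); capacity 2 + 2 + 2 + 4 = 10.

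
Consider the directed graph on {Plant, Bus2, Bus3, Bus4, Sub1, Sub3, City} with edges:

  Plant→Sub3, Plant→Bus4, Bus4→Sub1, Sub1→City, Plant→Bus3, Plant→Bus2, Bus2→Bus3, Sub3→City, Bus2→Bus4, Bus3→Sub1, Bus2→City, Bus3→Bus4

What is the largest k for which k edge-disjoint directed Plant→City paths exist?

Assign every edge capacity 1; by Menger, the answer equals the max flow.
Path Plant→Bus2→City (+1); total 1.
Path Plant→Sub3→City (+1); total 2.
Path Plant→Bus3→Sub1→City (+1); total 3.
No residual Plant→City path; max flow = 3.
Certifying cut of size 3: {Plant→Bus2, Plant→Sub3, Sub1→City}.

3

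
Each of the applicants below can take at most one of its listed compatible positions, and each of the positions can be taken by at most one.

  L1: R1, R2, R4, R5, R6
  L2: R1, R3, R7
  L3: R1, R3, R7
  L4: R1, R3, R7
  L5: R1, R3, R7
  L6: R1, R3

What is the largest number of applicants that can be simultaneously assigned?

Unit-capacity flow: source→left, listed edges, right→sink; max matching = max flow.
Augmenting path L1→R1 (+1); matched 1.
Augmenting path L2→R3 (+1); matched 2.
Augmenting path L3→R7 (+1); matched 3.
Augmenting path L4→R1→L1→R2 (+1); matched 4.
No augmenting path remains; maximum matching = 4.
König certificate: {L1, R1, R3, R7} is a vertex cover of size 4 (every listed pair touches it), so no matching can be larger.

4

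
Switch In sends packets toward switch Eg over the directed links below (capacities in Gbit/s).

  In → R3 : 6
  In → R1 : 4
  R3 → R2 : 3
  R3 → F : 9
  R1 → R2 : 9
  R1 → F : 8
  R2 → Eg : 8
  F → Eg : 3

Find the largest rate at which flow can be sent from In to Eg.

Augment In→R3→R2→Eg: bottleneck 3, flow now 3.
Augment In→R3→F→Eg: bottleneck 3, flow now 6.
Augment In→R1→R2→Eg: bottleneck 4, flow now 10.
No augmenting path remains; maximum flow = 10.
In the residual graph, reachable from In: {In}.
Min-cut edges: In→R3 (6), In→R1 (4); capacity 6 + 4 = 10.
This cut is saturated, so no flow can exceed 10.

10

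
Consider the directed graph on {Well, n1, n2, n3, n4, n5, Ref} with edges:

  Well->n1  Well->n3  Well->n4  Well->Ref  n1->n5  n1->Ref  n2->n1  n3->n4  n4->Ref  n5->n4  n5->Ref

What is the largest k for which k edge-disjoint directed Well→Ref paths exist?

3

Assign every edge capacity 1; by Menger, the answer equals the max flow.
Path Well→Ref (+1); total 1.
Path Well→n1→Ref (+1); total 2.
Path Well→n4→Ref (+1); total 3.
No residual Well→Ref path; max flow = 3.
Certifying cut of size 3: {Well→Ref, Well→n1, n4→Ref}.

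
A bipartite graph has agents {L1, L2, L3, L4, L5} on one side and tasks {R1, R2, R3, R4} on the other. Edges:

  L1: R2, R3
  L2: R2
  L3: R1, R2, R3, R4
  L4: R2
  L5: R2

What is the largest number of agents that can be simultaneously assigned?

Unit-capacity flow: source→left, listed edges, right→sink; max matching = max flow.
Augmenting path L1→R2 (+1); matched 1.
Augmenting path L3→R1 (+1); matched 2.
Augmenting path L2→R2→L1→R3 (+1); matched 3.
No augmenting path remains; maximum matching = 3.
König certificate: {L1, L3, R2} is a vertex cover of size 3 (every listed pair touches it), so no matching can be larger.

3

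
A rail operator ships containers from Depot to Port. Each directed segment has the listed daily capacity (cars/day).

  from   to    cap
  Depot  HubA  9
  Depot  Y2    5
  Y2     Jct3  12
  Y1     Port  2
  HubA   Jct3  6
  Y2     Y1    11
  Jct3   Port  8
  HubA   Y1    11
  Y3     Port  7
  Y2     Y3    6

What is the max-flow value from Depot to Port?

Augment Depot→HubA→Y1→Port: bottleneck 2, flow now 2.
Augment Depot→HubA→Jct3→Port: bottleneck 6, flow now 8.
Augment Depot→Y2→Y3→Port: bottleneck 5, flow now 13.
No augmenting path remains; maximum flow = 13.
In the residual graph, reachable from Depot: {Depot, HubA, Y1}.
Min-cut edges: Depot→Y2 (5), HubA→Jct3 (6), Y1→Port (2); capacity 5 + 6 + 2 = 13.
This cut is saturated, so no flow can exceed 13.

13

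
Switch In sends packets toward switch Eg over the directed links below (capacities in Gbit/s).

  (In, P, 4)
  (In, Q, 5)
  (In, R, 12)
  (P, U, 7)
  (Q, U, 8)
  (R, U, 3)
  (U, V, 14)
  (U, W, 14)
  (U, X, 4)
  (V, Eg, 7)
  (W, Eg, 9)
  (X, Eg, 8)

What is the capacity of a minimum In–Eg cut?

12

Augment In→P→U→V→Eg: bottleneck 4, flow now 4.
Augment In→Q→U→V→Eg: bottleneck 3, flow now 7.
Augment In→Q→U→W→Eg: bottleneck 2, flow now 9.
Augment In→R→U→W→Eg: bottleneck 3, flow now 12.
No augmenting path remains; maximum flow = 12.
By max-flow min-cut, the minimum cut capacity equals the max flow.
In the residual graph, reachable from In: {In, R}.
Min-cut edges: In→P (4), In→Q (5), R→U (3); capacity 4 + 5 + 3 = 12.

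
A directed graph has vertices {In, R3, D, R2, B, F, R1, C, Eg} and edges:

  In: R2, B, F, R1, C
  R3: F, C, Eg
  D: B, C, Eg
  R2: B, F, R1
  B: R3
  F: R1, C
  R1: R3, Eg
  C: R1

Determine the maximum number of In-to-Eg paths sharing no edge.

2

Assign every edge capacity 1; by Menger, the answer equals the max flow.
Path In→R1→Eg (+1); total 1.
Path In→B→R3→Eg (+1); total 2.
No residual In→Eg path; max flow = 2.
Certifying cut of size 2: {R1→Eg, R3→Eg}.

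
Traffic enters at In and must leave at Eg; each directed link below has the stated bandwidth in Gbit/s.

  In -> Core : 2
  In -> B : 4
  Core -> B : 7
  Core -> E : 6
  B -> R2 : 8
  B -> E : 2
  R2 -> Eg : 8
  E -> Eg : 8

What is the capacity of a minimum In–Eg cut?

Augment In→Core→E→Eg: bottleneck 2, flow now 2.
Augment In→B→R2→Eg: bottleneck 4, flow now 6.
No augmenting path remains; maximum flow = 6.
By max-flow min-cut, the minimum cut capacity equals the max flow.
In the residual graph, reachable from In: {In}.
Min-cut edges: In→Core (2), In→B (4); capacity 2 + 4 = 6.

6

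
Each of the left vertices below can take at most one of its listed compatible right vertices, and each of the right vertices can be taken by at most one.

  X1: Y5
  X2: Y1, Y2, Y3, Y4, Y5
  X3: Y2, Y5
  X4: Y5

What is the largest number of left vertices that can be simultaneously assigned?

3

Unit-capacity flow: source→left, listed edges, right→sink; max matching = max flow.
Augmenting path X1→Y5 (+1); matched 1.
Augmenting path X2→Y1 (+1); matched 2.
Augmenting path X3→Y2 (+1); matched 3.
No augmenting path remains; maximum matching = 3.
König certificate: {X2, X3, Y5} is a vertex cover of size 3 (every listed pair touches it), so no matching can be larger.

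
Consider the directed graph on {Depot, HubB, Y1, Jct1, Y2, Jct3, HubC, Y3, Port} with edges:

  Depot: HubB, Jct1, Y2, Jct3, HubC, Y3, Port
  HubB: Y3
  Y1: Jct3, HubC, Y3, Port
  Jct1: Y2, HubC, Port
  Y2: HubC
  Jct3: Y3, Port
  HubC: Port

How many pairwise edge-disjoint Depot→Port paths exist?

Assign every edge capacity 1; by Menger, the answer equals the max flow.
Path Depot→Port (+1); total 1.
Path Depot→Jct1→Port (+1); total 2.
Path Depot→Jct3→Port (+1); total 3.
Path Depot→HubC→Port (+1); total 4.
No residual Depot→Port path; max flow = 4.
Certifying cut of size 4: {Depot→Jct1, Depot→Jct3, Depot→Port, HubC→Port}.

4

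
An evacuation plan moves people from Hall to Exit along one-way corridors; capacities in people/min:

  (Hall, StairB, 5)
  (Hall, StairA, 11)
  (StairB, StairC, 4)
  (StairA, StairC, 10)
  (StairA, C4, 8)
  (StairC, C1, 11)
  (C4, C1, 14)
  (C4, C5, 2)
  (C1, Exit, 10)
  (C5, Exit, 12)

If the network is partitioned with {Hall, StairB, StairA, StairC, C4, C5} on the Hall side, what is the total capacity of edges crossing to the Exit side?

Edges leaving {Hall, StairB, StairA, StairC, C4, C5}: StairC→C1 (11), C4→C1 (14), C5→Exit (12).
Cut capacity = 11 + 14 + 12 = 37.

37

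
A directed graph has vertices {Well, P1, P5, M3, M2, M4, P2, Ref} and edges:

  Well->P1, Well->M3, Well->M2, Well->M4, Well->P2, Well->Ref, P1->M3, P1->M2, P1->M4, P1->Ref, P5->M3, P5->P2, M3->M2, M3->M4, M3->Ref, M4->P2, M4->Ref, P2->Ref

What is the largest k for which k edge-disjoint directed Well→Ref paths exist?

5

Assign every edge capacity 1; by Menger, the answer equals the max flow.
Path Well→Ref (+1); total 1.
Path Well→P1→Ref (+1); total 2.
Path Well→M3→Ref (+1); total 3.
Path Well→M4→Ref (+1); total 4.
Path Well→P2→Ref (+1); total 5.
No residual Well→Ref path; max flow = 5.
Certifying cut of size 5: {Well→M3, Well→M4, Well→P1, Well→P2, Well→Ref}.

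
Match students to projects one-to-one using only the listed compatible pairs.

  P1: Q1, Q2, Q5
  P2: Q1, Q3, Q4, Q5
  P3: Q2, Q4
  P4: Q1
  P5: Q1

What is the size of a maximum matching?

4

Unit-capacity flow: source→left, listed edges, right→sink; max matching = max flow.
Augmenting path P1→Q1 (+1); matched 1.
Augmenting path P2→Q3 (+1); matched 2.
Augmenting path P3→Q2 (+1); matched 3.
Augmenting path P4→Q1→P1→Q5 (+1); matched 4.
No augmenting path remains; maximum matching = 4.
König certificate: {P1, P2, P3, Q1} is a vertex cover of size 4 (every listed pair touches it), so no matching can be larger.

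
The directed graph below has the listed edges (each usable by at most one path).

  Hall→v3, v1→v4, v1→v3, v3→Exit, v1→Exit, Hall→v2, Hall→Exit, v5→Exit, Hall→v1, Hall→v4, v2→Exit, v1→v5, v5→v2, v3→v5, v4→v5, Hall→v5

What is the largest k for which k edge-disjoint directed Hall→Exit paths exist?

Assign every edge capacity 1; by Menger, the answer equals the max flow.
Path Hall→Exit (+1); total 1.
Path Hall→v1→Exit (+1); total 2.
Path Hall→v2→Exit (+1); total 3.
Path Hall→v3→Exit (+1); total 4.
Path Hall→v5→Exit (+1); total 5.
No residual Hall→Exit path; max flow = 5.
Certifying cut of size 5: {Hall→Exit, Hall→v1, Hall→v3, v2→Exit, v5→Exit}.

5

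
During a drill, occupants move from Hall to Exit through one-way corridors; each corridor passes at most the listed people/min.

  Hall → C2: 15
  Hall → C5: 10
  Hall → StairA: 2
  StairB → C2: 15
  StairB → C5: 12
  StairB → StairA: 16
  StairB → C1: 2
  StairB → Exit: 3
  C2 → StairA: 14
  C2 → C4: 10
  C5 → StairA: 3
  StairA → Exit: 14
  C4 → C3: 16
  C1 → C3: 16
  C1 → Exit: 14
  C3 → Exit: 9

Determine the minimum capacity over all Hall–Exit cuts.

20

Augment Hall→StairA→Exit: bottleneck 2, flow now 2.
Augment Hall→C2→StairA→Exit: bottleneck 12, flow now 14.
Augment Hall→C2→C4→C3→Exit: bottleneck 3, flow now 17.
Augment Hall→C5→StairA→C2→C4→C3→Exit: bottleneck 3, flow now 20. (uses reverse residual edge)
No augmenting path remains; maximum flow = 20.
By max-flow min-cut, the minimum cut capacity equals the max flow.
In the residual graph, reachable from Hall: {Hall, C5}.
Min-cut edges: Hall→C2 (15), Hall→StairA (2), C5→StairA (3); capacity 15 + 2 + 3 = 20.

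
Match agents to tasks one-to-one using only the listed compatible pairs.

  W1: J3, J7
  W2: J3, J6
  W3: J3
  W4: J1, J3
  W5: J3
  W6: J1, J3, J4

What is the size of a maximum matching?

5

Unit-capacity flow: source→left, listed edges, right→sink; max matching = max flow.
Augmenting path W1→J3 (+1); matched 1.
Augmenting path W2→J6 (+1); matched 2.
Augmenting path W4→J1 (+1); matched 3.
Augmenting path W6→J4 (+1); matched 4.
Augmenting path W3→J3→W1→J7 (+1); matched 5.
No augmenting path remains; maximum matching = 5.
König certificate: {W1, W2, W4, W6, J3} is a vertex cover of size 5 (every listed pair touches it), so no matching can be larger.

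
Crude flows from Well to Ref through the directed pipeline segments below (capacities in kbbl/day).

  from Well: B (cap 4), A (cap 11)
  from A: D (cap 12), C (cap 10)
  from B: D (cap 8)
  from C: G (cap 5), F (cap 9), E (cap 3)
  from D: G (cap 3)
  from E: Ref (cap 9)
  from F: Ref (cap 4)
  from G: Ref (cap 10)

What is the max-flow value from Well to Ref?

Augment Well→A→C→E→Ref: bottleneck 3, flow now 3.
Augment Well→A→C→F→Ref: bottleneck 4, flow now 7.
Augment Well→A→C→G→Ref: bottleneck 3, flow now 10.
Augment Well→A→D→G→Ref: bottleneck 1, flow now 11.
Augment Well→B→D→G→Ref: bottleneck 2, flow now 13.
No augmenting path remains; maximum flow = 13.
In the residual graph, reachable from Well: {Well, A, B, D}.
Min-cut edges: A→C (10), D→G (3); capacity 10 + 3 = 13.
This cut is saturated, so no flow can exceed 13.

13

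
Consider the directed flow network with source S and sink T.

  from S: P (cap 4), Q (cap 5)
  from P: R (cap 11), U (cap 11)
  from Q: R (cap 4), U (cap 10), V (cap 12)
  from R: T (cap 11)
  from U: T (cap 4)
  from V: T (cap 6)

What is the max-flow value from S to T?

9

Augment S→P→R→T: bottleneck 4, flow now 4.
Augment S→Q→R→T: bottleneck 4, flow now 8.
Augment S→Q→U→T: bottleneck 1, flow now 9.
No augmenting path remains; maximum flow = 9.
In the residual graph, reachable from S: {S}.
Min-cut edges: S→P (4), S→Q (5); capacity 4 + 5 = 9.
This cut is saturated, so no flow can exceed 9.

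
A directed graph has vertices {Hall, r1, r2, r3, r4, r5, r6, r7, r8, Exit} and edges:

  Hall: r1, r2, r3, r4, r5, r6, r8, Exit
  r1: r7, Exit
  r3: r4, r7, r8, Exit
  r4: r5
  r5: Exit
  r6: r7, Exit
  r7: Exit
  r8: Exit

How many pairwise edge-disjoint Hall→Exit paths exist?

6

Assign every edge capacity 1; by Menger, the answer equals the max flow.
Path Hall→Exit (+1); total 1.
Path Hall→r1→Exit (+1); total 2.
Path Hall→r3→Exit (+1); total 3.
Path Hall→r5→Exit (+1); total 4.
Path Hall→r6→Exit (+1); total 5.
Path Hall→r8→Exit (+1); total 6.
No residual Hall→Exit path; max flow = 6.
Certifying cut of size 6: {Hall→Exit, Hall→r1, Hall→r3, Hall→r6, Hall→r8, r5→Exit}.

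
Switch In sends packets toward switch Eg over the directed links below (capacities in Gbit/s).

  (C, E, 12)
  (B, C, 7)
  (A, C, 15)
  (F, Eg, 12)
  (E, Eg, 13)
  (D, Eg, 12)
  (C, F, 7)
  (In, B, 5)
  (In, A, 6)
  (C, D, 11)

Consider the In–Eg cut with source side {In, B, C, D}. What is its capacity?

Edges leaving {In, B, C, D}: In→A (6), C→E (12), C→F (7), D→Eg (12).
Cut capacity = 6 + 12 + 7 + 12 = 37.

37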